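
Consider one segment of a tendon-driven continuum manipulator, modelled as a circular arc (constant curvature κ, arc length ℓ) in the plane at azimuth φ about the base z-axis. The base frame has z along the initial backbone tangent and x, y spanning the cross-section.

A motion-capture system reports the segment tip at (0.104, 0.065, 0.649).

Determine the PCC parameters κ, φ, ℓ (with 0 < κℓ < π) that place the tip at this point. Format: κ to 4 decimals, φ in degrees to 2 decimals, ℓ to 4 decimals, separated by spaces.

0.5623 32.01 0.6643

ρ = √(x²+y²) = √(0.104² + 0.065²) = 0.12264
φ = atan2(y, x) mod 360° = atan2(0.065, 0.104) = 32.0054°
|p|² = ρ² + z² = 0.12264² + 0.649² = 0.43624
κ = 2ρ / |p|² = 2×0.12264 / 0.43624 = 0.56226
θ = 2·atan2(ρ, z) = 2·atan2(0.12264, 0.649) = 0.37354 rad
ℓ = θ/κ = 0.37354/0.56226 = 0.66434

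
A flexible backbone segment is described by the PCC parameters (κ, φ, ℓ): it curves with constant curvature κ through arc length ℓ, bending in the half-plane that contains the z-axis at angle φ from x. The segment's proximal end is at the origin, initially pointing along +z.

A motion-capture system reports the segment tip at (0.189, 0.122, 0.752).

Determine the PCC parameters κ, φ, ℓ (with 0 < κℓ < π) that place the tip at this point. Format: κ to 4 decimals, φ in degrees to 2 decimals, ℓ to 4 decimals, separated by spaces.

ρ = √(x²+y²) = √(0.189² + 0.122²) = 0.22496
φ = atan2(y, x) mod 360° = atan2(0.122, 0.189) = 32.8423°
|p|² = ρ² + z² = 0.22496² + 0.752² = 0.61611
κ = 2ρ / |p|² = 2×0.22496 / 0.61611 = 0.73025
θ = 2·atan2(ρ, z) = 2·atan2(0.22496, 0.752) = 0.58134 rad
ℓ = θ/κ = 0.58134/0.73025 = 0.79609

0.7302 32.84 0.7961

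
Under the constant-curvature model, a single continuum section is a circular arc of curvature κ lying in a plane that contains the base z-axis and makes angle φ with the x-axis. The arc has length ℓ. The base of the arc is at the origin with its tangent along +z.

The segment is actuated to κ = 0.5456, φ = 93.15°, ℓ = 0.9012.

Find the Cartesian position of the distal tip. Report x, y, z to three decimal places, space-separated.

-0.012 0.217 0.865

θ = κ·ℓ = 0.5456 × 0.9012 = 0.49169 rad
ρ = (1 − cos θ)/κ = (1 − 0.88153)/0.5456 = 0.21713
z = sin θ / κ = 0.47212/0.5456 = 0.86532
x = ρ cos φ = 0.21713 × cos(93.15°) = -0.01193
y = ρ sin φ = 0.21713 × sin(93.15°) = 0.21680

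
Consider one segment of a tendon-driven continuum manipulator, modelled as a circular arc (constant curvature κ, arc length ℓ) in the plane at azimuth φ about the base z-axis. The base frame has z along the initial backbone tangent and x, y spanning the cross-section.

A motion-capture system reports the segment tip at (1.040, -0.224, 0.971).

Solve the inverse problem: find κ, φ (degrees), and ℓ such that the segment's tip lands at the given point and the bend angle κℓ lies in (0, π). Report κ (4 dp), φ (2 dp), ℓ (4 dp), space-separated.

ρ = √(x²+y²) = √(1.040² + -0.224²) = 1.06385
φ = atan2(y, x) mod 360° = atan2(-0.224, 1.040) = 347.8451°
|p|² = ρ² + z² = 1.06385² + 0.971² = 2.07462
κ = 2ρ / |p|² = 2×1.06385 / 2.07462 = 1.02559
θ = 2·atan2(ρ, z) = 2·atan2(1.06385, 0.971) = 1.66199 rad
ℓ = θ/κ = 1.66199/1.02559 = 1.62053

1.0256 347.85 1.6205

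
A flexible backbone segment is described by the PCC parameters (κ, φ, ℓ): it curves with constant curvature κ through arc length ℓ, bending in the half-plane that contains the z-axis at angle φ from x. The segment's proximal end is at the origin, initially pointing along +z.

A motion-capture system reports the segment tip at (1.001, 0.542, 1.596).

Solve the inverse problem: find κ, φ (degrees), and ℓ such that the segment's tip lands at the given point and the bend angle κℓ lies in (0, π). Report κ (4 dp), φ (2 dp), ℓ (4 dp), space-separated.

0.5924 28.43 2.0916

ρ = √(x²+y²) = √(1.001² + 0.542²) = 1.13832
φ = atan2(y, x) mod 360° = atan2(0.542, 1.001) = 28.4337°
|p|² = ρ² + z² = 1.13832² + 1.596² = 3.84298
κ = 2ρ / |p|² = 2×1.13832 / 3.84298 = 0.59241
θ = 2·atan2(ρ, z) = 2·atan2(1.13832, 1.596) = 1.23910 rad
ℓ = θ/κ = 1.23910/0.59241 = 2.09162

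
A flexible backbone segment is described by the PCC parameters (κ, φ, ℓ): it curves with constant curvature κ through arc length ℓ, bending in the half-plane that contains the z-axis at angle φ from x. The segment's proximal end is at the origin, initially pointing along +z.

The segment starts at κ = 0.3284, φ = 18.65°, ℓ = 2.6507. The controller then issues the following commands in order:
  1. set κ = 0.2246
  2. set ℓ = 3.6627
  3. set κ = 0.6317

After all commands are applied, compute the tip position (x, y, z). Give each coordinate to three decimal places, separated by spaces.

2.515 0.849 1.166

initial: κ=0.3284, φ=18.65°, ℓ=2.6507
cmd 1: set κ=0.2246 → (κ,φ,ℓ)=(0.2246,18.65°,2.6507) → tip=(0.7258,0.2450,2.4969)
cmd 2: set ℓ=3.6627 → (κ,φ,ℓ)=(0.2246,18.65°,3.6627) → tip=(1.3487,0.4552,3.2633)
cmd 3: set κ=0.6317 → (κ,φ,ℓ)=(0.6317,18.65°,3.6627) → tip=(2.5145,0.8487,1.1659)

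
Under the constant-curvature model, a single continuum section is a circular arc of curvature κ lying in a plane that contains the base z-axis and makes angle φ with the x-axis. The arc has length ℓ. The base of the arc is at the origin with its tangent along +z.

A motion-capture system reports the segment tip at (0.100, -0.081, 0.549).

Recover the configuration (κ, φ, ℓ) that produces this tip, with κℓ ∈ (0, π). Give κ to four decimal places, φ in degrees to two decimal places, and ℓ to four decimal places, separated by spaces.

0.8095 320.99 0.5689

ρ = √(x²+y²) = √(0.100² + -0.081²) = 0.12869
φ = atan2(y, x) mod 360° = atan2(-0.081, 0.100) = 320.9925°
|p|² = ρ² + z² = 0.12869² + 0.549² = 0.31796
κ = 2ρ / |p|² = 2×0.12869 / 0.31796 = 0.80946
θ = 2·atan2(ρ, z) = 2·atan2(0.12869, 0.549) = 0.46050 rad
ℓ = θ/κ = 0.46050/0.80946 = 0.56889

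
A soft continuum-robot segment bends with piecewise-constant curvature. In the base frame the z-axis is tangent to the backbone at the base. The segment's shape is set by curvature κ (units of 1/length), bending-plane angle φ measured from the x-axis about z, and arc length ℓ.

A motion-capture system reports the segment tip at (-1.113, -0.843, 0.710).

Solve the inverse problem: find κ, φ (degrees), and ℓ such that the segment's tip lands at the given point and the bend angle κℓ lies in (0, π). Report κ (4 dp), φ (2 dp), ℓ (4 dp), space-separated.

1.1381 217.14 1.9336

ρ = √(x²+y²) = √(-1.113² + -0.843²) = 1.39622
φ = atan2(y, x) mod 360° = atan2(-0.843, -1.113) = 217.1407°
|p|² = ρ² + z² = 1.39622² + 0.710² = 2.45352
κ = 2ρ / |p|² = 2×1.39622 / 2.45352 = 1.13813
θ = 2·atan2(ρ, z) = 2·atan2(1.39622, 0.710) = 2.20072 rad
ℓ = θ/κ = 2.20072/1.13813 = 1.93362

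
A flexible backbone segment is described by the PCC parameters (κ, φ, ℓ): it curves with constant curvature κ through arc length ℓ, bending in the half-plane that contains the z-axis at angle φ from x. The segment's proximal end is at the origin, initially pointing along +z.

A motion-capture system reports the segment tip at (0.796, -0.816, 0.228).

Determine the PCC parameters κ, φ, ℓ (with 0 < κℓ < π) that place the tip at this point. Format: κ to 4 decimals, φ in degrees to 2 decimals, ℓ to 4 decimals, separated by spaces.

ρ = √(x²+y²) = √(0.796² + -0.816²) = 1.13994
φ = atan2(y, x) mod 360° = atan2(-0.816, 0.796) = 314.2892°
|p|² = ρ² + z² = 1.13994² + 0.228² = 1.35146
κ = 2ρ / |p|² = 2×1.13994 / 1.35146 = 1.68699
θ = 2·atan2(ρ, z) = 2·atan2(1.13994, 0.228) = 2.74678 rad
ℓ = θ/κ = 2.74678/1.68699 = 1.62822

1.6870 314.29 1.6282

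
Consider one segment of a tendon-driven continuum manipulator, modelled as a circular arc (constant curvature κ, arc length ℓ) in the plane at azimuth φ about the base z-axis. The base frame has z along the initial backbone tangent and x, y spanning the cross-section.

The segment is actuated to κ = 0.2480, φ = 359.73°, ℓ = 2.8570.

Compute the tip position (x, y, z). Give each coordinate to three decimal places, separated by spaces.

θ = κ·ℓ = 0.2480 × 2.8570 = 0.70854 rad
ρ = (1 − cos θ)/κ = (1 − 0.75932)/0.2480 = 0.97050
z = sin θ / κ = 0.65072/0.2480 = 2.62388
x = ρ cos φ = 0.97050 × cos(359.73°) = 0.97049
y = ρ sin φ = 0.97050 × sin(359.73°) = -0.00457

0.970 -0.005 2.624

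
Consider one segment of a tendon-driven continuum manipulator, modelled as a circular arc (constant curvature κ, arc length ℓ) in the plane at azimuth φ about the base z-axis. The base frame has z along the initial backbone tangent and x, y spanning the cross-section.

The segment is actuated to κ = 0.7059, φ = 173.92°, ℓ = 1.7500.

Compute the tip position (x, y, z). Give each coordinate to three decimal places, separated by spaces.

θ = κ·ℓ = 0.7059 × 1.7500 = 1.23533 rad
ρ = (1 − cos θ)/κ = (1 − 0.32921)/0.7059 = 0.95026
z = sin θ / κ = 0.94426/0.7059 = 1.33766
x = ρ cos φ = 0.95026 × cos(173.92°) = -0.94491
y = ρ sin φ = 0.95026 × sin(173.92°) = 0.10065

-0.945 0.101 1.338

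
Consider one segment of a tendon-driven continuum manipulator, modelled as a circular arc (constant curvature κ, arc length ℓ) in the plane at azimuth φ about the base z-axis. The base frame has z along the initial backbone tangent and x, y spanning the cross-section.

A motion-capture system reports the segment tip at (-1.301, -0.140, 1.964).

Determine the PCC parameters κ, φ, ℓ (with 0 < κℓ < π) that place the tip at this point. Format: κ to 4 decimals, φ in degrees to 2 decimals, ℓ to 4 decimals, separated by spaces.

0.4699 186.14 2.5015

ρ = √(x²+y²) = √(-1.301² + -0.140²) = 1.30851
φ = atan2(y, x) mod 360° = atan2(-0.140, -1.301) = 186.1419°
|p|² = ρ² + z² = 1.30851² + 1.964² = 5.56950
κ = 2ρ / |p|² = 2×1.30851 / 5.56950 = 0.46988
θ = 2·atan2(ρ, z) = 2·atan2(1.30851, 1.964) = 1.17543 rad
ℓ = θ/κ = 1.17543/0.46988 = 2.50152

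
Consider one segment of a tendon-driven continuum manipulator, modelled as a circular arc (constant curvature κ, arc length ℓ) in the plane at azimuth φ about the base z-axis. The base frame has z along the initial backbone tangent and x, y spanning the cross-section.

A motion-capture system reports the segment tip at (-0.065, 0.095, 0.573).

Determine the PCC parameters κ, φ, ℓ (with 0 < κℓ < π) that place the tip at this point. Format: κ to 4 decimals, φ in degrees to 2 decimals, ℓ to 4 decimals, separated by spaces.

0.6740 124.38 0.5883

ρ = √(x²+y²) = √(-0.065² + 0.095²) = 0.11511
φ = atan2(y, x) mod 360° = atan2(0.095, -0.065) = 124.3803°
|p|² = ρ² + z² = 0.11511² + 0.573² = 0.34158
κ = 2ρ / |p|² = 2×0.11511 / 0.34158 = 0.67398
θ = 2·atan2(ρ, z) = 2·atan2(0.11511, 0.573) = 0.39650 rad
ℓ = θ/κ = 0.39650/0.67398 = 0.58829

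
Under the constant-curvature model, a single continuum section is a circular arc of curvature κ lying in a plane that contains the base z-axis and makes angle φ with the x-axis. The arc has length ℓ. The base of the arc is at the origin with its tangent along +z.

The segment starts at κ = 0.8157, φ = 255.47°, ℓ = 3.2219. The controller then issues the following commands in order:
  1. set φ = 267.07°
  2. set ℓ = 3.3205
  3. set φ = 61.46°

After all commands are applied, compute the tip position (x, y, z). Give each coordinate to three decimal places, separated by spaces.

1.117 2.055 0.514

initial: κ=0.8157, φ=255.47°, ℓ=3.2219
cmd 1: set φ=267.07° → (κ,φ,ℓ)=(0.8157,267.07°,3.2219) → tip=(-0.1172,-2.2908,0.6022)
cmd 2: set ℓ=3.3205 → (κ,φ,ℓ)=(0.8157,267.07°,3.3205) → tip=(-0.1195,-2.3357,0.5145)
cmd 3: set φ=61.46° → (κ,φ,ℓ)=(0.8157,61.46°,3.3205) → tip=(1.1174,2.0545,0.5145)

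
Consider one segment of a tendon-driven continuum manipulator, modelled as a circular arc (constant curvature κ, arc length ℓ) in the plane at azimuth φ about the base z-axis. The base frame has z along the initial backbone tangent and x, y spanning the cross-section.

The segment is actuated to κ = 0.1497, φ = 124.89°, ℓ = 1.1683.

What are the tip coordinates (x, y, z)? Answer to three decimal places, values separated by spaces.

θ = κ·ℓ = 0.1497 × 1.1683 = 0.17489 rad
ρ = (1 − cos θ)/κ = (1 − 0.98474)/0.1497 = 0.10190
z = sin θ / κ = 0.17400/0.1497 = 1.16235
x = ρ cos φ = 0.10190 × cos(124.89°) = -0.05829
y = ρ sin φ = 0.10190 × sin(124.89°) = 0.08359

-0.058 0.084 1.162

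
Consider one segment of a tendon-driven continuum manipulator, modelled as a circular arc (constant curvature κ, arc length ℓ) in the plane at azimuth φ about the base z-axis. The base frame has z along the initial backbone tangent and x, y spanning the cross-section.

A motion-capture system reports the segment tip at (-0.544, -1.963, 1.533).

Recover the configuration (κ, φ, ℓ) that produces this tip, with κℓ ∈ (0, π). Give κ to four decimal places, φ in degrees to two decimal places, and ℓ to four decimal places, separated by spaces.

0.6268 254.51 2.9534

ρ = √(x²+y²) = √(-0.544² + -1.963²) = 2.03698
φ = atan2(y, x) mod 360° = atan2(-1.963, -0.544) = 254.5105°
|p|² = ρ² + z² = 2.03698² + 1.533² = 6.49939
κ = 2ρ / |p|² = 2×2.03698 / 6.49939 = 0.62682
θ = 2·atan2(ρ, z) = 2·atan2(2.03698, 1.533) = 1.85129 rad
ℓ = θ/κ = 1.85129/0.62682 = 2.95345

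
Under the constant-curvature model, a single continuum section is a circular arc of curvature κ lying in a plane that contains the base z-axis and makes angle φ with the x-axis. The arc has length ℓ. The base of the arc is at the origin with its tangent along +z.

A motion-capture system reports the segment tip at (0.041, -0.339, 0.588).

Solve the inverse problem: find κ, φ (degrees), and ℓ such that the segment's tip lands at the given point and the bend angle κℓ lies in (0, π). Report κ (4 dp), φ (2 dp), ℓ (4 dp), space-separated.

ρ = √(x²+y²) = √(0.041² + -0.339²) = 0.34147
φ = atan2(y, x) mod 360° = atan2(-0.339, 0.041) = 276.8961°
|p|² = ρ² + z² = 0.34147² + 0.588² = 0.46235
κ = 2ρ / |p|² = 2×0.34147 / 0.46235 = 1.47712
θ = 2·atan2(ρ, z) = 2·atan2(0.34147, 0.588) = 1.05226 rad
ℓ = θ/κ = 1.05226/1.47712 = 0.71237

1.4771 276.90 0.7124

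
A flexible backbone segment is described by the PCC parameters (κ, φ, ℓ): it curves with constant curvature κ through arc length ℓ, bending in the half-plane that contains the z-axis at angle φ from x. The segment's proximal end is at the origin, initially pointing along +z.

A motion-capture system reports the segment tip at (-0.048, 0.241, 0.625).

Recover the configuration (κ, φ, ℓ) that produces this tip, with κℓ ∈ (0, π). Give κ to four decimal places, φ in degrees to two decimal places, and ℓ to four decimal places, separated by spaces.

1.0897 101.26 0.6875

ρ = √(x²+y²) = √(-0.048² + 0.241²) = 0.24573
φ = atan2(y, x) mod 360° = atan2(0.241, -0.048) = 101.2642°
|p|² = ρ² + z² = 0.24573² + 0.625² = 0.45101
κ = 2ρ / |p|² = 2×0.24573 / 0.45101 = 1.08970
θ = 2·atan2(ρ, z) = 2·atan2(0.24573, 0.625) = 0.74922 rad
ℓ = θ/κ = 0.74922/1.08970 = 0.68754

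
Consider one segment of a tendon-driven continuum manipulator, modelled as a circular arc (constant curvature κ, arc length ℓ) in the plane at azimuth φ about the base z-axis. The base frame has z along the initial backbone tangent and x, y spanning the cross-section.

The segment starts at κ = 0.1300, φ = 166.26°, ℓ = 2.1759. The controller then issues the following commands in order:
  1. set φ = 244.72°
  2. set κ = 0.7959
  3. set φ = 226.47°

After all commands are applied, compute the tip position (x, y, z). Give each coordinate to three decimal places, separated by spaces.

initial: κ=0.1300, φ=166.26°, ℓ=2.1759
cmd 1: set φ=244.72° → (κ,φ,ℓ)=(0.1300,244.72°,2.1759) → tip=(-0.1305,-0.2764,2.1470)
cmd 2: set κ=0.7959 → (κ,φ,ℓ)=(0.7959,244.72°,2.1759) → tip=(-0.6226,-1.3182,1.2402)
cmd 3: set φ=226.47° → (κ,φ,ℓ)=(0.7959,226.47°,2.1759) → tip=(-1.0041,-1.0570,1.2402)

-1.004 -1.057 1.240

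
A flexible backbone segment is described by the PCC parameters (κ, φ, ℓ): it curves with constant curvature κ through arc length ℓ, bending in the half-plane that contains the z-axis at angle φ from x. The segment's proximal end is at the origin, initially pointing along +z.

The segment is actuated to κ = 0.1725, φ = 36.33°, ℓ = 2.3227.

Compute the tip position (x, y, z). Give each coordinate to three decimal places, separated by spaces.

θ = κ·ℓ = 0.1725 × 2.3227 = 0.40067 rad
ρ = (1 − cos θ)/κ = (1 − 0.92080)/0.1725 = 0.45912
z = sin θ / κ = 0.39003/0.1725 = 2.26105
x = ρ cos φ = 0.45912 × cos(36.33°) = 0.36988
y = ρ sin φ = 0.45912 × sin(36.33°) = 0.27200

0.370 0.272 2.261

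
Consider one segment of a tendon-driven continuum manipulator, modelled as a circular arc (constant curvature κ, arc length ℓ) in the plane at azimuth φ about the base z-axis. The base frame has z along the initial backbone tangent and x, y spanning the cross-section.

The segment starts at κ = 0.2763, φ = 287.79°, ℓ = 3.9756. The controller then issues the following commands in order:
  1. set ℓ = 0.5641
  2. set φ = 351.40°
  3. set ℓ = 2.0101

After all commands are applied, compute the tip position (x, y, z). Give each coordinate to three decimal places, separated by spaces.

initial: κ=0.2763, φ=287.79°, ℓ=3.9756
cmd 1: set ℓ=0.5641 → (κ,φ,ℓ)=(0.2763,287.79°,0.5641) → tip=(0.0134,-0.0418,0.5618)
cmd 2: set φ=351.40° → (κ,φ,ℓ)=(0.2763,351.40°,0.5641) → tip=(0.0434,-0.0066,0.5618)
cmd 3: set ℓ=2.0101 → (κ,φ,ℓ)=(0.2763,351.40°,2.0101) → tip=(0.5379,-0.0813,1.9083)

0.538 -0.081 1.908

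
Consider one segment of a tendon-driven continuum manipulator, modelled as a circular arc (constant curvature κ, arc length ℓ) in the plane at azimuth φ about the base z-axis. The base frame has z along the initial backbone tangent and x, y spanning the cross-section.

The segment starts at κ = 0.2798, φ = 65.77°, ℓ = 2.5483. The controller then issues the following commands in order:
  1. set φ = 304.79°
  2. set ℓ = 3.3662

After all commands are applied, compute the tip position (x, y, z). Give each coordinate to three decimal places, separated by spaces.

0.840 -1.208 2.890

initial: κ=0.2798, φ=65.77°, ℓ=2.5483
cmd 1: set φ=304.79° → (κ,φ,ℓ)=(0.2798,304.79°,2.5483) → tip=(0.4968,-0.7150,2.3378)
cmd 2: set ℓ=3.3662 → (κ,φ,ℓ)=(0.2798,304.79°,3.3662) → tip=(0.8396,-1.2084,2.8901)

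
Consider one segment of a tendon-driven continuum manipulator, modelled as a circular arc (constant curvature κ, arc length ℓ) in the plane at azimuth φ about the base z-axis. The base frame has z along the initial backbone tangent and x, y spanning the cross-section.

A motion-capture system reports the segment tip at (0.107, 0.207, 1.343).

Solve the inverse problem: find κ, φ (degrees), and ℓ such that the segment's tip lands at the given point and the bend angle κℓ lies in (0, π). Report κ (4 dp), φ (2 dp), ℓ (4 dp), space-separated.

0.2508 62.67 1.3698

ρ = √(x²+y²) = √(0.107² + 0.207²) = 0.23302
φ = atan2(y, x) mod 360° = atan2(0.207, 0.107) = 62.6652°
|p|² = ρ² + z² = 0.23302² + 1.343² = 1.85795
κ = 2ρ / |p|² = 2×0.23302 / 1.85795 = 0.25084
θ = 2·atan2(ρ, z) = 2·atan2(0.23302, 1.343) = 0.34359 rad
ℓ = θ/κ = 0.34359/0.25084 = 1.36979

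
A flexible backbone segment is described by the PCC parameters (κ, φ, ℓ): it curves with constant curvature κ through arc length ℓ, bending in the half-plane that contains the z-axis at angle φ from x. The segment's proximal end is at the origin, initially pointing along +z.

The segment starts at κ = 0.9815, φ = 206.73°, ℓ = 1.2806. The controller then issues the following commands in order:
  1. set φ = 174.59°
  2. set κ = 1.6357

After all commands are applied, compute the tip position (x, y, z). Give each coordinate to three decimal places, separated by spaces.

initial: κ=0.9815, φ=206.73°, ℓ=1.2806
cmd 1: set φ=174.59° → (κ,φ,ℓ)=(0.9815,174.59°,1.2806) → tip=(-0.7011,0.0664,0.9691)
cmd 2: set κ=1.6357 → (κ,φ,ℓ)=(1.6357,174.59°,1.2806) → tip=(-0.9131,0.0865,0.5294)

-0.913 0.086 0.529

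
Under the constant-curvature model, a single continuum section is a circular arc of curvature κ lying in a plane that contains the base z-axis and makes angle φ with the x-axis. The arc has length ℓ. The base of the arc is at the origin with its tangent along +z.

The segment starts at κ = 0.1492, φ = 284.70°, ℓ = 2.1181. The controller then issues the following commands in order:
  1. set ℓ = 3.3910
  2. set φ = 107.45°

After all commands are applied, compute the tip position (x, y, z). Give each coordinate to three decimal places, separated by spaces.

initial: κ=0.1492, φ=284.70°, ℓ=2.1181
cmd 1: set ℓ=3.3910 → (κ,φ,ℓ)=(0.1492,284.70°,3.3910) → tip=(0.2131,-0.8122,3.2482)
cmd 2: set φ=107.45° → (κ,φ,ℓ)=(0.1492,107.45°,3.3910) → tip=(-0.2518,0.8010,3.2482)

-0.252 0.801 3.248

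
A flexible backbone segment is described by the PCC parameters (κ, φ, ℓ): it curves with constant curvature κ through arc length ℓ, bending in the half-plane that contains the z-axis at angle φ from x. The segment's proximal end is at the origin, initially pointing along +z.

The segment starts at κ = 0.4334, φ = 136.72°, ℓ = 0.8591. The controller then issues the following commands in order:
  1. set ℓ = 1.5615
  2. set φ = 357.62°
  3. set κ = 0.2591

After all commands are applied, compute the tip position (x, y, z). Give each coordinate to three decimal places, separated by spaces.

initial: κ=0.4334, φ=136.72°, ℓ=0.8591
cmd 1: set ℓ=1.5615 → (κ,φ,ℓ)=(0.4334,136.72°,1.5615) → tip=(-0.3702,0.3486,1.4450)
cmd 2: set φ=357.62° → (κ,φ,ℓ)=(0.4334,357.62°,1.5615) → tip=(0.5081,-0.0211,1.4450)
cmd 3: set κ=0.2591 → (κ,φ,ℓ)=(0.2591,357.62°,1.5615) → tip=(0.3113,-0.0129,1.5192)

0.311 -0.013 1.519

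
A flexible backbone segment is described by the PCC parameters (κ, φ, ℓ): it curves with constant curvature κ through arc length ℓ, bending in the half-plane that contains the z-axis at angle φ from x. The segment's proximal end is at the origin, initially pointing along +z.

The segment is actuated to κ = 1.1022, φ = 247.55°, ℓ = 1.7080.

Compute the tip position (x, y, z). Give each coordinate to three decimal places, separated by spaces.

θ = κ·ℓ = 1.1022 × 1.7080 = 1.88256 rad
ρ = (1 − cos θ)/κ = (1 − -0.30674)/1.1022 = 1.18557
z = sin θ / κ = 0.95179/1.1022 = 0.86354
x = ρ cos φ = 1.18557 × cos(247.55°) = -0.45274
y = ρ sin φ = 1.18557 × sin(247.55°) = -1.09572

-0.453 -1.096 0.864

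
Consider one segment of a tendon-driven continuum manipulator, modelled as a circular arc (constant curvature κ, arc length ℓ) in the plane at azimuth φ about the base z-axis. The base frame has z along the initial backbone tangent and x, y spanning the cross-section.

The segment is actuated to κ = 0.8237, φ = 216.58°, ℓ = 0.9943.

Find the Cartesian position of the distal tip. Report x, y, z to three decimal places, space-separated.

θ = κ·ℓ = 0.8237 × 0.9943 = 0.81900 rad
ρ = (1 − cos θ)/κ = (1 − 0.68295)/0.8237 = 0.38491
z = sin θ / κ = 0.73047/0.8237 = 0.88681
x = ρ cos φ = 0.38491 × cos(216.58°) = -0.30909
y = ρ sin φ = 0.38491 × sin(216.58°) = -0.22939

-0.309 -0.229 0.887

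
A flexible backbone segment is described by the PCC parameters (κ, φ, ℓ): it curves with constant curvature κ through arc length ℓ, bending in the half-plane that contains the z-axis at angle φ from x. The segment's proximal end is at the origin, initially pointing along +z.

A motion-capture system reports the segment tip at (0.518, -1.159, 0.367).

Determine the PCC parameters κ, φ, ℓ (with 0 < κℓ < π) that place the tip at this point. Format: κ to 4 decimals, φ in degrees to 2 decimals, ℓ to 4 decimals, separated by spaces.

ρ = √(x²+y²) = √(0.518² + -1.159²) = 1.26949
φ = atan2(y, x) mod 360° = atan2(-1.159, 0.518) = 294.0816°
|p|² = ρ² + z² = 1.26949² + 0.367² = 1.74629
κ = 2ρ / |p|² = 2×1.26949 / 1.74629 = 1.45392
θ = 2·atan2(ρ, z) = 2·atan2(1.26949, 0.367) = 2.57875 rad
ℓ = θ/κ = 2.57875/1.45392 = 1.77365

1.4539 294.08 1.7736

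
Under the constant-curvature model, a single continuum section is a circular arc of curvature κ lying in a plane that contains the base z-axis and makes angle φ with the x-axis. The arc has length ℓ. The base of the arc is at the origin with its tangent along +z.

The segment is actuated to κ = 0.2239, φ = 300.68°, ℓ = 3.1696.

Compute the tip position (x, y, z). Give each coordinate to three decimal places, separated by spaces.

0.550 -0.927 2.910

θ = κ·ℓ = 0.2239 × 3.1696 = 0.70967 rad
ρ = (1 − cos θ)/κ = (1 − 0.75857)/0.2239 = 1.07827
z = sin θ / κ = 0.65159/0.2239 = 2.91017
x = ρ cos φ = 1.07827 × cos(300.68°) = 0.55018
y = ρ sin φ = 1.07827 × sin(300.68°) = -0.92735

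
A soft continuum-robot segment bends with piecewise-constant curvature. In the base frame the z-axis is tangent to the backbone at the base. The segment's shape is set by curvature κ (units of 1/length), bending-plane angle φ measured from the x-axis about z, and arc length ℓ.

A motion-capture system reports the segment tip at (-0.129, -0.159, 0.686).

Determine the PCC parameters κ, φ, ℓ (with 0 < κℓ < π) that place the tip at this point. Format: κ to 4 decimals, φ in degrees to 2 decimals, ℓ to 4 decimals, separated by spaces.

ρ = √(x²+y²) = √(-0.129² + -0.159²) = 0.20475
φ = atan2(y, x) mod 360° = atan2(-0.159, -0.129) = 230.9469°
|p|² = ρ² + z² = 0.20475² + 0.686² = 0.51252
κ = 2ρ / |p|² = 2×0.20475 / 0.51252 = 0.79899
θ = 2·atan2(ρ, z) = 2·atan2(0.20475, 0.686) = 0.58010 rad
ℓ = θ/κ = 0.58010/0.79899 = 0.72604

0.7990 230.95 0.7260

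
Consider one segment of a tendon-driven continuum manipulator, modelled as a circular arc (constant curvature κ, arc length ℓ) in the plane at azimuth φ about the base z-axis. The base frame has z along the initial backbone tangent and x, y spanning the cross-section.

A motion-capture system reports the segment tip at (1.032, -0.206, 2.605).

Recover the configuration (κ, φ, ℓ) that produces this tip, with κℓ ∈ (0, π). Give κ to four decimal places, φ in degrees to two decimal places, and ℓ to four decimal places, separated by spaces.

0.2666 348.71 2.8798

ρ = √(x²+y²) = √(1.032² + -0.206²) = 1.05236
φ = atan2(y, x) mod 360° = atan2(-0.206, 1.032) = 348.7114°
|p|² = ρ² + z² = 1.05236² + 2.605² = 7.89349
κ = 2ρ / |p|² = 2×1.05236 / 7.89349 = 0.26664
θ = 2·atan2(ρ, z) = 2·atan2(1.05236, 2.605) = 0.76786 rad
ℓ = θ/κ = 0.76786/0.26664 = 2.87976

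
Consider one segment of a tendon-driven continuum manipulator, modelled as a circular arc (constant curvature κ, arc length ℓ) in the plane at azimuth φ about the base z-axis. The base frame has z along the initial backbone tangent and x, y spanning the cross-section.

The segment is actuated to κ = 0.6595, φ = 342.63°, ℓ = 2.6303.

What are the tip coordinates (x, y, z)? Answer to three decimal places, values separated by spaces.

1.683 -0.527 1.496

θ = κ·ℓ = 0.6595 × 2.6303 = 1.73468 rad
ρ = (1 − cos θ)/κ = (1 − -0.16315)/0.6595 = 1.76369
z = sin θ / κ = 0.98660/0.6595 = 1.49598
x = ρ cos φ = 1.76369 × cos(342.63°) = 1.68326
y = ρ sin φ = 1.76369 × sin(342.63°) = -0.52653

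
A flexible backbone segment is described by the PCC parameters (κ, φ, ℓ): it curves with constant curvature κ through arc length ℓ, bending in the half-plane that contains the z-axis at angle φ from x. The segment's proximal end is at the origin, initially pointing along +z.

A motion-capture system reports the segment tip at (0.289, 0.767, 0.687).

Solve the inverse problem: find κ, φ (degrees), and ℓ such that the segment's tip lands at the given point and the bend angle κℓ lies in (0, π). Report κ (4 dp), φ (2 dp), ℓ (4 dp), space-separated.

1.4332 69.35 1.2185

ρ = √(x²+y²) = √(0.289² + 0.767²) = 0.81964
φ = atan2(y, x) mod 360° = atan2(0.767, 0.289) = 69.3540°
|p|² = ρ² + z² = 0.81964² + 0.687² = 1.14378
κ = 2ρ / |p|² = 2×0.81964 / 1.14378 = 1.43321
θ = 2·atan2(ρ, z) = 2·atan2(0.81964, 0.687) = 1.74642 rad
ℓ = θ/κ = 1.74642/1.43321 = 1.21853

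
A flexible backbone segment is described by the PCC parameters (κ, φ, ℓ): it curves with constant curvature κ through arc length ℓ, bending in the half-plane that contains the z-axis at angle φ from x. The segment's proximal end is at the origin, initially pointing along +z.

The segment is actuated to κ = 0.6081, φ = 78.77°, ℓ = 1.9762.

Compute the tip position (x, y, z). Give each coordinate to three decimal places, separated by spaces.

θ = κ·ℓ = 0.6081 × 1.9762 = 1.20173 rad
ρ = (1 − cos θ)/κ = (1 − 0.36075)/0.6081 = 1.05123
z = sin θ / κ = 0.93266/0.6081 = 1.53373
x = ρ cos φ = 1.05123 × cos(78.77°) = 0.20472
y = ρ sin φ = 1.05123 × sin(78.77°) = 1.03110

0.205 1.031 1.534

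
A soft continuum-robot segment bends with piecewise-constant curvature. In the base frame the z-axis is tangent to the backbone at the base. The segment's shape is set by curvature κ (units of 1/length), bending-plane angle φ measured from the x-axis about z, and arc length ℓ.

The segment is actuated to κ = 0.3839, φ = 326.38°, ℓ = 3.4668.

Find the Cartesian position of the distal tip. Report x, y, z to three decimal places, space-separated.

1.654 -1.100 2.530

θ = κ·ℓ = 0.3839 × 3.4668 = 1.33090 rad
ρ = (1 − cos θ)/κ = (1 − 0.23760)/0.3839 = 1.98594
z = sin θ / κ = 0.97136/0.3839 = 2.53025
x = ρ cos φ = 1.98594 × cos(326.38°) = 1.65375
y = ρ sin φ = 1.98594 × sin(326.38°) = -1.09958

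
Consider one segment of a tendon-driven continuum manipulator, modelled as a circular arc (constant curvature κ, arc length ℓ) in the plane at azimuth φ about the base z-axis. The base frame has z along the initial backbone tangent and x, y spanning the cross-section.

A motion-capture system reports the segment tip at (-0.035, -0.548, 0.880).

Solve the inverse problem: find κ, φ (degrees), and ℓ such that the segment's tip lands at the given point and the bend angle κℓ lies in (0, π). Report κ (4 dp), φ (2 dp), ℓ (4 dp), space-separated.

1.0207 266.35 1.0931

ρ = √(x²+y²) = √(-0.035² + -0.548²) = 0.54912
φ = atan2(y, x) mod 360° = atan2(-0.548, -0.035) = 266.3456°
|p|² = ρ² + z² = 0.54912² + 0.880² = 1.07593
κ = 2ρ / |p|² = 2×0.54912 / 1.07593 = 1.02073
θ = 2·atan2(ρ, z) = 2·atan2(0.54912, 0.880) = 1.11575 rad
ℓ = θ/κ = 1.11575/1.02073 = 1.09309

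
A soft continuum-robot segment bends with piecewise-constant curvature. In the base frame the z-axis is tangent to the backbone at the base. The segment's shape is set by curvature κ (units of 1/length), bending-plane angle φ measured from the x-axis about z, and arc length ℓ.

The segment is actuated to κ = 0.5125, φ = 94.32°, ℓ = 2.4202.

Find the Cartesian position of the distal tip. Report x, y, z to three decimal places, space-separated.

θ = κ·ℓ = 0.5125 × 2.4202 = 1.24035 rad
ρ = (1 − cos θ)/κ = (1 − 0.32446)/0.5125 = 1.31812
z = sin θ / κ = 0.94590/0.5125 = 1.84566
x = ρ cos φ = 1.31812 × cos(94.32°) = -0.09929
y = ρ sin φ = 1.31812 × sin(94.32°) = 1.31438

-0.099 1.314 1.846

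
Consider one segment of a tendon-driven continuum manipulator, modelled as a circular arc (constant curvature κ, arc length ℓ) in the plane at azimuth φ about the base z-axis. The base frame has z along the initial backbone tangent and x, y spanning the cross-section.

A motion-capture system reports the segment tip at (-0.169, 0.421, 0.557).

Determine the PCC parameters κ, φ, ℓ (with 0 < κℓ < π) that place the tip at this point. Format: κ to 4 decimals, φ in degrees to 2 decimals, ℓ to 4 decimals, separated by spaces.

ρ = √(x²+y²) = √(-0.169² + 0.421²) = 0.45365
φ = atan2(y, x) mod 360° = atan2(0.421, -0.169) = 111.8718°
|p|² = ρ² + z² = 0.45365² + 0.557² = 0.51605
κ = 2ρ / |p|² = 2×0.45365 / 0.51605 = 1.75818
θ = 2·atan2(ρ, z) = 2·atan2(0.45365, 0.557) = 1.36699 rad
ℓ = θ/κ = 1.36699/1.75818 = 0.77751

1.7582 111.87 0.7775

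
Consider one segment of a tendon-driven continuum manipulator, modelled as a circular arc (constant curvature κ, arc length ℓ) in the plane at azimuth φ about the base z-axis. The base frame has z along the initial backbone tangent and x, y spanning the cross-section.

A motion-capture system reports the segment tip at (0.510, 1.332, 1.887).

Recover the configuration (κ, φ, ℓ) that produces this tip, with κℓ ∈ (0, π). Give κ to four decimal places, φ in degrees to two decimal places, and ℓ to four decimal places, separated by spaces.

0.5098 69.05 2.5390

ρ = √(x²+y²) = √(0.510² + 1.332²) = 1.42630
φ = atan2(y, x) mod 360° = atan2(1.332, 0.510) = 69.0490°
|p|² = ρ² + z² = 1.42630² + 1.887² = 5.59509
κ = 2ρ / |p|² = 2×1.42630 / 5.59509 = 0.50984
θ = 2·atan2(ρ, z) = 2·atan2(1.42630, 1.887) = 1.29447 rad
ℓ = θ/κ = 1.29447/0.50984 = 2.53899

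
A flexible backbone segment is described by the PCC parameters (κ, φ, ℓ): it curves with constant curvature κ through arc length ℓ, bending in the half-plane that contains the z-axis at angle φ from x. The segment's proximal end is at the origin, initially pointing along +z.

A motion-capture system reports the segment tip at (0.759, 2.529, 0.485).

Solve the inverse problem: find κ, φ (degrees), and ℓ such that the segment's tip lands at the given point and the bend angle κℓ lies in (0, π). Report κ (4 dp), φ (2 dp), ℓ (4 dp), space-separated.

0.7327 73.29 3.7917

ρ = √(x²+y²) = √(0.759² + 2.529²) = 2.64044
φ = atan2(y, x) mod 360° = atan2(2.529, 0.759) = 73.2945°
|p|² = ρ² + z² = 2.64044² + 0.485² = 7.20715
κ = 2ρ / |p|² = 2×2.64044 / 7.20715 = 0.73273
θ = 2·atan2(ρ, z) = 2·atan2(2.64044, 0.485) = 2.77828 rad
ℓ = θ/κ = 2.77828/0.73273 = 3.79169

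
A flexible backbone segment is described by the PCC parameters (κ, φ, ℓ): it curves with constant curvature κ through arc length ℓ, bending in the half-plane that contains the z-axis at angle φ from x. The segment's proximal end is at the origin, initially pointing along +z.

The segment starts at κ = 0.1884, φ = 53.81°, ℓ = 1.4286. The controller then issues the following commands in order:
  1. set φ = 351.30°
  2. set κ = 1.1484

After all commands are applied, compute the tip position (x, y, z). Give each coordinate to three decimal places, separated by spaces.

0.921 -0.141 0.869

initial: κ=0.1884, φ=53.81°, ℓ=1.4286
cmd 1: set φ=351.30° → (κ,φ,ℓ)=(0.1884,351.30°,1.4286) → tip=(0.1889,-0.0289,1.4114)
cmd 2: set κ=1.1484 → (κ,φ,ℓ)=(1.1484,351.30°,1.4286) → tip=(0.9208,-0.1409,0.8687)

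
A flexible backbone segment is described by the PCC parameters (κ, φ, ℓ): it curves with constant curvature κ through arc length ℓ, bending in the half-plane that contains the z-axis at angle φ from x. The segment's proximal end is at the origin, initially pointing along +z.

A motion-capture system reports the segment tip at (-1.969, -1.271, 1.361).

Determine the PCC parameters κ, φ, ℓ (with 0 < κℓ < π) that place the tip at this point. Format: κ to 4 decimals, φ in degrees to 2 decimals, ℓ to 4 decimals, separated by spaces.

ρ = √(x²+y²) = √(-1.969² + -1.271²) = 2.34359
φ = atan2(y, x) mod 360° = atan2(-1.271, -1.969) = 212.8425°
|p|² = ρ² + z² = 2.34359² + 1.361² = 7.34472
κ = 2ρ / |p|² = 2×2.34359 / 7.34472 = 0.63817
θ = 2·atan2(ρ, z) = 2·atan2(2.34359, 1.361) = 2.08933 rad
ℓ = θ/κ = 2.08933/0.63817 = 3.27394

0.6382 212.84 3.2739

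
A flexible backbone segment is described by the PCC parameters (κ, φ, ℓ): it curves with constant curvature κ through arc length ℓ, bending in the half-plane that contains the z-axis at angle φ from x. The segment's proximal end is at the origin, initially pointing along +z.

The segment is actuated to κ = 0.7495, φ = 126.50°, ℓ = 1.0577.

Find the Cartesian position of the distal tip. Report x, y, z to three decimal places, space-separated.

-0.237 0.320 0.950

θ = κ·ℓ = 0.7495 × 1.0577 = 0.79275 rad
ρ = (1 − cos θ)/κ = (1 − 0.70189)/0.7495 = 0.39774
z = sin θ / κ = 0.71228/0.7495 = 0.95034
x = ρ cos φ = 0.39774 × cos(126.50°) = -0.23659
y = ρ sin φ = 0.39774 × sin(126.50°) = 0.31973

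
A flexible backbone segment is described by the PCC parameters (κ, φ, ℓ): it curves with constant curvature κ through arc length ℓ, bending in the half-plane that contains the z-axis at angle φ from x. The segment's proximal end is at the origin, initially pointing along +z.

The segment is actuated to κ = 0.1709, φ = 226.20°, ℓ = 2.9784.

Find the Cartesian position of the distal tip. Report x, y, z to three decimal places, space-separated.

θ = κ·ℓ = 0.1709 × 2.9784 = 0.50901 rad
ρ = (1 − cos θ)/κ = (1 − 0.87323)/0.1709 = 0.74179
z = sin θ / κ = 0.48731/0.1709 = 2.85144
x = ρ cos φ = 0.74179 × cos(226.20°) = -0.51342
y = ρ sin φ = 0.74179 × sin(226.20°) = -0.53539

-0.513 -0.535 2.851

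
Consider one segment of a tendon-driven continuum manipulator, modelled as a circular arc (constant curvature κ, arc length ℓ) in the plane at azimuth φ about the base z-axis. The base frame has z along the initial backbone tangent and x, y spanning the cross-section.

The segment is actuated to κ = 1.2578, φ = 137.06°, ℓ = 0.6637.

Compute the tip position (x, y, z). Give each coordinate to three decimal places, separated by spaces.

-0.191 0.178 0.589

θ = κ·ℓ = 1.2578 × 0.6637 = 0.83480 rad
ρ = (1 − cos θ)/κ = (1 − 0.67132)/1.2578 = 0.26131
z = sin θ / κ = 0.74116/1.2578 = 0.58925
x = ρ cos φ = 0.26131 × cos(137.06°) = -0.19130
y = ρ sin φ = 0.26131 × sin(137.06°) = 0.17801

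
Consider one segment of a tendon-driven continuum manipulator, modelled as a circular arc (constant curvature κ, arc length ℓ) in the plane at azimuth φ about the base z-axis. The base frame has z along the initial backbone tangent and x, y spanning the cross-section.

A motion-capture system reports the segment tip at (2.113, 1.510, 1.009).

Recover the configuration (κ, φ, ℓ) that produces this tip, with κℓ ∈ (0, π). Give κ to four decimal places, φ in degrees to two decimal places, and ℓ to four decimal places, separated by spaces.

0.6691 35.55 3.5876

ρ = √(x²+y²) = √(2.113² + 1.510²) = 2.59709
φ = atan2(y, x) mod 360° = atan2(1.510, 2.113) = 35.5505°
|p|² = ρ² + z² = 2.59709² + 1.009² = 7.76295
κ = 2ρ / |p|² = 2×2.59709 / 7.76295 = 0.66910
θ = 2·atan2(ρ, z) = 2·atan2(2.59709, 1.009) = 2.40046 rad
ℓ = θ/κ = 2.40046/0.66910 = 3.58761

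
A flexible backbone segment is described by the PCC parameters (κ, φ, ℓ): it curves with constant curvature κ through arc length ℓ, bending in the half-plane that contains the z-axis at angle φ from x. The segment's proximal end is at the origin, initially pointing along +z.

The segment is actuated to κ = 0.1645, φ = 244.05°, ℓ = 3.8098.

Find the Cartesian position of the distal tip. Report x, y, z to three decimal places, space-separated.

θ = κ·ℓ = 0.1645 × 3.8098 = 0.62671 rad
ρ = (1 − cos θ)/κ = (1 − 0.80996)/0.1645 = 1.15526
z = sin θ / κ = 0.58648/0.1645 = 3.56526
x = ρ cos φ = 1.15526 × cos(244.05°) = -0.50553
y = ρ sin φ = 1.15526 × sin(244.05°) = -1.03878

-0.506 -1.039 3.565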